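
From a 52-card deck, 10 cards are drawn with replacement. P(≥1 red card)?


P(not a red card) = 26/52 = 1/2
P(none in 10 draws) = (1/2)^10 = 1/1024
P(≥1 red card) = 1 - 1/1024 = 1023/1024

P = 1023/1024 ≈ 99.90%


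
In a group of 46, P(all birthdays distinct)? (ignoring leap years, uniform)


P(all different) = Π(365-i)/365 for i=0..45
= (365/365)×(364/365)×...×(320/365)
= 0.051747

P ≈ 0.0517 ≈ 5.17%


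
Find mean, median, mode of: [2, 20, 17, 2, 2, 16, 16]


Sorted: [2, 2, 2, 16, 16, 17, 20]
Mean = 75/7
Median = 16
Freq: {2: 3, 20: 1, 17: 1, 16: 2}
Mode: [2]

Mean=75/7, Median=16, Mode=2


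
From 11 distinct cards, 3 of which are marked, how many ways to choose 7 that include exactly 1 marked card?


Choose 1 of the 3 marked cards and 6 of the other 8 cards:
C(3,1)×C(8,6) = 3×28 = 84

84


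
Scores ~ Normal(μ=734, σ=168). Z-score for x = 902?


z = (x - μ)/σ = (902 - 734)/168 = 1.0

z = 1.0


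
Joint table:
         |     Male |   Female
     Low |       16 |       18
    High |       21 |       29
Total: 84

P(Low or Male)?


P(Low∨Male) = P(Low) + P(Male) - P(Low∧Male)
= (34 + 37 - 16)/84 = 55/84

P = 55/84 ≈ 65.48%


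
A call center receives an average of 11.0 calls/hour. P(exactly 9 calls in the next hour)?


Poisson(λ=11.0): P(X=9) = e^(-λ)×λ^k/k!
= e^(-11.0) × 11.0^9 / 9!
≈ 1.670170079e-05 × 2357947691 / 362880 ≈ 0.108526

P(X=9) ≈ 0.108526 ≈ 10.85%


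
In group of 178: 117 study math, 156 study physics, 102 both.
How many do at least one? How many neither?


|A∪B| = 117+156-102 = 171
Neither = 178-171 = 7

At least one: 171; Neither: 7


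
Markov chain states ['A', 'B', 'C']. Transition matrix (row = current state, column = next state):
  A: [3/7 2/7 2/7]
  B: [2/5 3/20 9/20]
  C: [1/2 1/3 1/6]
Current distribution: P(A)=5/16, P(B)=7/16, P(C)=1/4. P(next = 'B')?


P(next=B) = Σᵢ P(now=i)×P(i→B)
= 5/16×2/7 + 7/16×3/20 + 1/4×1/3
= 5/56 + 21/320 + 1/12 = 1601/6720

P = 1601/6720 ≈ 0.2382


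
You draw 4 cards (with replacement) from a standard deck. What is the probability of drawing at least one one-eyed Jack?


P(not a one-eyed Jack) = 50/52 = 25/26
P(none in 4 draws) = (25/26)^4 = 390625/456976
P(≥1 one-eyed Jack) = 1 - 390625/456976 = 66351/456976

P = 66351/456976 ≈ 14.52%


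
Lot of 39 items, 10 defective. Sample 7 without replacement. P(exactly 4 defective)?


Hypergeometric: C(10,4)×C(29,3)/C(39,7)
= 210×3654/15380937 = 85260/1708993

P(X=4) = 85260/1708993 ≈ 4.99%


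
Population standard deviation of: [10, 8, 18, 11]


Mean = 47/4
  (10-47/4)²=49/16
  (8-47/4)²=225/16
  (18-47/4)²=625/16
  (11-47/4)²=9/16
Σ(x-μ)² = 227/4
σ² = (227/4)/4 = 227/16

σ = √(227/16) ≈ 3.7666


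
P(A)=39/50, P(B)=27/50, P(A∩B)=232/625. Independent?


P(A)×P(B) = 1053/2500
P(A∩B) = 232/625
Not equal → NOT independent

No, not independent


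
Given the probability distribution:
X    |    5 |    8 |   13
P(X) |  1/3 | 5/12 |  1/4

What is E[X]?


E[X] = Σ x·P(X=x)
= (5)×(1/3) + (8)×(5/12) + (13)×(1/4)
= 33/4

E[X] = 33/4


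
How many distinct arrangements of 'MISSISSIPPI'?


Letters: 11, freq: {'M': 1, 'I': 4, 'S': 4, 'P': 2}
11!/(1!×4!×4!×2!) = 39916800/1152 = 34650

34650


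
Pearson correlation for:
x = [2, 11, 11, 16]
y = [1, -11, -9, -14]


n=4, Σx=40, Σy=-33, Σxy=-442, Σx²=502, Σy²=399
r = (4×(-442) - 40×(-33))/√((4×502 - 40²)(4×399 - (-33)²))
= -448/√(408×507) = -448/√206856 ≈ -448/454.8142 ≈ -0.9850

r ≈ -0.9850


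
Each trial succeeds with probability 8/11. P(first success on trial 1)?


Geometric: P(X=1) = (1-p)^(k-1)×p = (3/11)^0×8/11 = 8/11

P(X=1) = 8/11 ≈ 72.73%


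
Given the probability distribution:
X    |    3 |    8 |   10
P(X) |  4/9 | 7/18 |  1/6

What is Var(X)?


E[X] = 55/9
E[X²] = 410/9
Var(X) = E[X²] - (E[X])² = 410/9 - 3025/81 = 665/81

Var(X) = 665/81 ≈ 8.2099


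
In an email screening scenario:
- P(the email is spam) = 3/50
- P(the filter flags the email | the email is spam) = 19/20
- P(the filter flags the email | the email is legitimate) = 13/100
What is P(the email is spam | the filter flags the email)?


Using Bayes' theorem:
P(A|B) = P(B|A)·P(A) / P(B)

P(the filter flags the email) = 19/20 × 3/50 + 13/100 × 47/50
= 57/1000 + 611/5000 = 112/625

P(the email is spam|the filter flags the email) = (57/1000) / (112/625) = 285/896

P(the email is spam|the filter flags the email) = 285/896 ≈ 31.81%


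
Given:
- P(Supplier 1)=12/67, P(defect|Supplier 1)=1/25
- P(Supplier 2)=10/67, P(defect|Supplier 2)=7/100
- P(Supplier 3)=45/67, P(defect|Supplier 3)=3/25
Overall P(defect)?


P(B) = Σ P(B|Aᵢ)×P(Aᵢ)
  1/25×12/67 = 12/1675
  7/100×10/67 = 7/670
  3/25×45/67 = 27/335
Sum = 329/3350

P(defect) = 329/3350 ≈ 9.82%


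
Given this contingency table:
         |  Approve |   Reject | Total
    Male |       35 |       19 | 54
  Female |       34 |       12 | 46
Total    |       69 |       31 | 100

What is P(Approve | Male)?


P(Approve | Male) = 35/(35+19) = 35/54

P(Approve|Male) = 35/54 ≈ 64.81%


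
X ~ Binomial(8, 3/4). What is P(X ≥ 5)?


P(X ≥ 5) = Σ P(X=i) for i=5..8
P(X=5) = 1701/8192
P(X=6) = 5103/16384
P(X=7) = 2187/8192
P(X=8) = 6561/65536
Sum = 58077/65536

P(X ≥ 5) = 58077/65536 ≈ 88.62%


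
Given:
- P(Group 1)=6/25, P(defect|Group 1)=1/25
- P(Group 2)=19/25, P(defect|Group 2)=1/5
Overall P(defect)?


P(B) = Σ P(B|Aᵢ)×P(Aᵢ)
  1/25×6/25 = 6/625
  1/5×19/25 = 19/125
Sum = 101/625

P(defect) = 101/625 ≈ 16.16%


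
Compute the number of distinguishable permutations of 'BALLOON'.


Letters: 7, freq: {'B': 1, 'A': 1, 'L': 2, 'O': 2, 'N': 1}
7!/(1!×1!×2!×2!×1!) = 5040/4 = 1260

1260


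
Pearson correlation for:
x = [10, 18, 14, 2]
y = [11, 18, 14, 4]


n=4, Σx=44, Σy=47, Σxy=638, Σx²=624, Σy²=657
r = (4×638 - 44×47)/√((4×624 - 44²)(4×657 - 47²))
= 484/√(560×419) = 484/√234640 ≈ 484/484.3965 ≈ 0.9992

r ≈ 0.9992


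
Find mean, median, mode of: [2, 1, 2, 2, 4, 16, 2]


Sorted: [1, 2, 2, 2, 2, 4, 16]
Mean = 29/7
Median = 2
Freq: {2: 4, 1: 1, 4: 1, 16: 1}
Mode: [2]

Mean=29/7, Median=2, Mode=2


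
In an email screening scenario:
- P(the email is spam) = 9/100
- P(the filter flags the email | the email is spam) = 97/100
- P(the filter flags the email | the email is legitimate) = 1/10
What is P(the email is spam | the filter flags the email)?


Using Bayes' theorem:
P(A|B) = P(B|A)·P(A) / P(B)

P(the filter flags the email) = 97/100 × 9/100 + 1/10 × 91/100
= 873/10000 + 91/1000 = 1783/10000

P(the email is spam|the filter flags the email) = (873/10000) / (1783/10000) = 873/1783

P(the email is spam|the filter flags the email) = 873/1783 ≈ 48.96%


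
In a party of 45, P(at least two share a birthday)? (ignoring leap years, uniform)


P(all different) = Π(365-i)/365 for i=0..44
= 0.059024
P(match) = 1 - 0.059024 = 0.940976

P ≈ 0.9410 ≈ 94.10%


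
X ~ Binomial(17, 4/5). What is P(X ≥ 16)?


P(X ≥ 16) = Σ P(X=i) for i=16..17
P(X=16) = 73014444032/762939453125
P(X=17) = 17179869184/762939453125
Sum = 90194313216/762939453125

P(X ≥ 16) = 90194313216/762939453125 ≈ 11.82%


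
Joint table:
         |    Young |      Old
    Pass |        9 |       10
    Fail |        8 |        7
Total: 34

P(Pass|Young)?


P(Pass|Young) = 9/(9+8) = 9/17

P = 9/17 ≈ 52.94%


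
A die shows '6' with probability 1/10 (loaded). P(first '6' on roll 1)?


Geometric: P(X=1) = (1-p)^(k-1)×p = (9/10)^0×1/10 = 1/10

P(X=1) = 1/10 ≈ 10.00%


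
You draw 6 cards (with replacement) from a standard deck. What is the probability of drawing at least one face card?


P(not a face card) = 40/52 = 10/13
P(none in 6 draws) = (10/13)^6 = 1000000/4826809
P(≥1 face card) = 1 - 1000000/4826809 = 3826809/4826809

P = 3826809/4826809 ≈ 79.28%


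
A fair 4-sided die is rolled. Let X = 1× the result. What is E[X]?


E[die] = (1+4)/2 = 5/2
E[X] = 1 × 5/2 = 5/2

E[X] = 5/2


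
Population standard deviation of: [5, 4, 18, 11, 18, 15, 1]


Mean = 72/7
  (5-72/7)²=1369/49
  (4-72/7)²=1936/49
  (18-72/7)²=2916/49
  (11-72/7)²=25/49
  (18-72/7)²=2916/49
  (15-72/7)²=1089/49
  (1-72/7)²=4225/49
Σ(x-μ)² = 2068/7
σ² = (2068/7)/7 = 2068/49

σ = √(2068/49) ≈ 6.4965


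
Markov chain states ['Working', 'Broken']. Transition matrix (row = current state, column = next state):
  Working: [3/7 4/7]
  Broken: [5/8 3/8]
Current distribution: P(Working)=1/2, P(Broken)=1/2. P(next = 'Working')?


P(next=Working) = Σᵢ P(now=i)×P(i→Working)
= 1/2×3/7 + 1/2×5/8
= 3/14 + 5/16 = 59/112

P = 59/112 ≈ 0.5268


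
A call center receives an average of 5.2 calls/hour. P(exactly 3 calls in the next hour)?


Poisson(λ=5.2): P(X=3) = e^(-λ)×λ^k/k!
= e^(-5.2) × 5.2^3 / 3!
≈ 0.005516564421 × 140.608 / 6 ≈ 0.129279

P(X=3) ≈ 0.129279 ≈ 12.93%


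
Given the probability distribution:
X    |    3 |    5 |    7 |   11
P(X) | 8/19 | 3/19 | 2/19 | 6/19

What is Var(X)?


E[X] = 119/19
E[X²] = 971/19
Var(X) = E[X²] - (E[X])² = 971/19 - 14161/361 = 4288/361

Var(X) = 4288/361 ≈ 11.8781


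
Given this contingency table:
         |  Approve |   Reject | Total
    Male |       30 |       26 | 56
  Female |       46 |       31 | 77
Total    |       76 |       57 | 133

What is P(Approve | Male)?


P(Approve | Male) = 30/(30+26) = 30/56 = 15/28

P(Approve|Male) = 15/28 ≈ 53.57%


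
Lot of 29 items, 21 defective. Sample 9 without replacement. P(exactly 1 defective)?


Hypergeometric: C(21,1)×C(8,8)/C(29,9)
= 21×1/10015005 = 1/476905

P(X=1) = 1/476905 ≈ 0.00%


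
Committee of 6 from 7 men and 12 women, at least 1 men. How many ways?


Count by #men:
  1M,5W: C(7,1)×C(12,5)=5544
  2M,4W: C(7,2)×C(12,4)=10395
  3M,3W: C(7,3)×C(12,3)=7700
  4M,2W: C(7,4)×C(12,2)=2310
  5M,1W: C(7,5)×C(12,1)=252
  6M,0W: C(7,6)×C(12,0)=7
Total = 26208

26208


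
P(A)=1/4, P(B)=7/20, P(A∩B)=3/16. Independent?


P(A)×P(B) = 7/80
P(A∩B) = 3/16
Not equal → NOT independent

No, not independent


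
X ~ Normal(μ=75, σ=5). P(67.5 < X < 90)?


z₁=(67.5-75)/5=-1.5, z₂=(90-75)/5=3.0
P = Φ(3.0) - Φ(-1.5) = 0.998650 - 0.066807 = 0.931843 ≈ 0.9318

P(67.5 < X < 90) ≈ 0.9318


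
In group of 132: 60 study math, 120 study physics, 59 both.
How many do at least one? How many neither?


|A∪B| = 60+120-59 = 121
Neither = 132-121 = 11

At least one: 121; Neither: 11


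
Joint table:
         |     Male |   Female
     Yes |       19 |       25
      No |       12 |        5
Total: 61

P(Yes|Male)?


P(Yes|Male) = 19/(19+12) = 19/31

P = 19/31 ≈ 61.29%


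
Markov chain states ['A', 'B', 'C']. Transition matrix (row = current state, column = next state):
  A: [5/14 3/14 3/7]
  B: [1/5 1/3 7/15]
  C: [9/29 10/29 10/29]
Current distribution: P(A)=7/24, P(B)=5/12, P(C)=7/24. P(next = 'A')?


P(next=A) = Σᵢ P(now=i)×P(i→A)
= 7/24×5/14 + 5/12×1/5 + 7/24×9/29
= 5/48 + 1/12 + 21/232 = 129/464

P = 129/464 ≈ 0.2780


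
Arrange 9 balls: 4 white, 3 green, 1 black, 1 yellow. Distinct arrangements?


9!/(4!×3!×1!×1!) = 2520

2520


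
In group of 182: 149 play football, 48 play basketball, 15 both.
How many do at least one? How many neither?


|A∪B| = 149+48-15 = 182
Neither = 182-182 = 0

At least one: 182; Neither: 0


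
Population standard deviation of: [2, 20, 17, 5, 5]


Mean = 49/5
  (2-49/5)²=1521/25
  (20-49/5)²=2601/25
  (17-49/5)²=1296/25
  (5-49/5)²=576/25
  (5-49/5)²=576/25
Σ(x-μ)² = 1314/5
σ² = (1314/5)/5 = 1314/25

σ = √(1314/25) ≈ 7.2498


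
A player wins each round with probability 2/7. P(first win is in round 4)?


Geometric: P(X=4) = (1-p)^(k-1)×p = (5/7)^3×2/7 = 250/2401

P(X=4) = 250/2401 ≈ 10.41%


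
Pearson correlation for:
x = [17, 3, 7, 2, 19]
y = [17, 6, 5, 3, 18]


n=5, Σx=48, Σy=49, Σxy=690, Σx²=712, Σy²=683
r = (5×690 - 48×49)/√((5×712 - 48²)(5×683 - 49²))
= 1098/√(1256×1014) = 1098/√1273584 ≈ 1098/1128.5318 ≈ 0.9729

r ≈ 0.9729


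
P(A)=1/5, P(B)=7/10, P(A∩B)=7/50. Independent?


P(A)×P(B) = 7/50
P(A∩B) = 7/50
Equal ✓ → Independent

Yes, independent


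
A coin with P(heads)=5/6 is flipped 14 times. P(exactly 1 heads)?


Binomial: P(X=1) = C(14,1)×p^1×(1-p)^13
= 14 × 5/6 × 1/13060694016 = 35/39182082048

P(X=1) = 35/39182082048 ≈ 0.00%


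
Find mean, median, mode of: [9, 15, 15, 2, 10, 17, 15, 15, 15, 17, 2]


Sorted: [2, 2, 9, 10, 15, 15, 15, 15, 15, 17, 17]
Mean = 132/11 = 12
Median = 15
Freq: {9: 1, 15: 5, 2: 2, 10: 1, 17: 2}
Mode: [15]

Mean=12, Median=15, Mode=15


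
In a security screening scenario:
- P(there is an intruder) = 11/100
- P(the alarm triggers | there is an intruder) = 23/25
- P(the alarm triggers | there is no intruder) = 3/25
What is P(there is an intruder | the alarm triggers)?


Using Bayes' theorem:
P(A|B) = P(B|A)·P(A) / P(B)

P(the alarm triggers) = 23/25 × 11/100 + 3/25 × 89/100
= 253/2500 + 267/2500 = 26/125

P(there is an intruder|the alarm triggers) = (253/2500) / (26/125) = 253/520

P(there is an intruder|the alarm triggers) = 253/520 ≈ 48.65%


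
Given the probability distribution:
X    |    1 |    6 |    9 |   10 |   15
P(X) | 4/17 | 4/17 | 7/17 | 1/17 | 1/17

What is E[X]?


E[X] = Σ x·P(X=x)
= (1)×(4/17) + (6)×(4/17) + (9)×(7/17) + (10)×(1/17) + (15)×(1/17)
= 116/17

E[X] = 116/17


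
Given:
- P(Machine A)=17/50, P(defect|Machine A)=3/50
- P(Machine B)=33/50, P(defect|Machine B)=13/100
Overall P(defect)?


P(B) = Σ P(B|Aᵢ)×P(Aᵢ)
  3/50×17/50 = 51/2500
  13/100×33/50 = 429/5000
Sum = 531/5000

P(defect) = 531/5000 ≈ 10.62%


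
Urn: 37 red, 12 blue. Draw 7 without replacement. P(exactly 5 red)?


Hypergeometric: C(37,5)×C(12,2)/C(49,7)
= 435897×66/85900584 = 62271/185932

P(X=5) = 62271/185932 ≈ 33.49%


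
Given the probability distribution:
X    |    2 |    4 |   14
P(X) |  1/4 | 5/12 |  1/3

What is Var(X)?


E[X] = 41/6
E[X²] = 73
Var(X) = E[X²] - (E[X])² = 73 - 1681/36 = 947/36

Var(X) = 947/36 ≈ 26.3056


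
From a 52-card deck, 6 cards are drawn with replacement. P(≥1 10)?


P(not a 10) = 48/52 = 12/13
P(none in 6 draws) = (12/13)^6 = 2985984/4826809
P(≥1 10) = 1 - 2985984/4826809 = 1840825/4826809

P = 1840825/4826809 ≈ 38.14%


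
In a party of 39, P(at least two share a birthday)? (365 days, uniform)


P(all different) = Π(365-i)/365 for i=0..38
= 0.121780
P(match) = 1 - 0.121780 = 0.878220

P ≈ 0.8782 ≈ 87.82%


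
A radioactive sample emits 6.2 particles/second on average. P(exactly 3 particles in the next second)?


Poisson(λ=6.2): P(X=3) = e^(-λ)×λ^k/k!
= e^(-6.2) × 6.2^3 / 3!
≈ 0.002029430636 × 238.328 / 6 ≈ 0.080612

P(X=3) ≈ 0.080612 ≈ 8.06%


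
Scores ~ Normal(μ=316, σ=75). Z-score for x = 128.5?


z = (x - μ)/σ = (128.5 - 316)/75 = -2.5

z = -2.5


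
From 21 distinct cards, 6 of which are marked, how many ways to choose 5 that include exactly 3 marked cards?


Choose 3 of the 6 marked cards and 2 of the other 15 cards:
C(6,3)×C(15,2) = 20×105 = 2100

2100


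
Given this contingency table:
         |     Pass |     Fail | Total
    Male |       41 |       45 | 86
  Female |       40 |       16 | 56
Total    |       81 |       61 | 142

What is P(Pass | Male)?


P(Pass | Male) = 41/(41+45) = 41/86

P(Pass|Male) = 41/86 ≈ 47.67%


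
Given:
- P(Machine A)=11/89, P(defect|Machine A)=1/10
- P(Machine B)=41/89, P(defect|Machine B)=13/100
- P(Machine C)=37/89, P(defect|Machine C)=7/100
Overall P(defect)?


P(B) = Σ P(B|Aᵢ)×P(Aᵢ)
  1/10×11/89 = 11/890
  13/100×41/89 = 533/8900
  7/100×37/89 = 259/8900
Sum = 451/4450

P(defect) = 451/4450 ≈ 10.13%


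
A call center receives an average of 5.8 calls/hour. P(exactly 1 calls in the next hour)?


Poisson(λ=5.8): P(X=1) = e^(-λ)×λ^k/k!
= e^(-5.8) × 5.8^1 / 1!
≈ 0.003027554745 × 5.8 / 1 ≈ 0.017560

P(X=1) ≈ 0.017560 ≈ 1.76%


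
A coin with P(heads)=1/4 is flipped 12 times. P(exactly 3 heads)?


Binomial: P(X=3) = C(12,3)×p^3×(1-p)^9
= 220 × 1/64 × 19683/262144 = 1082565/4194304

P(X=3) = 1082565/4194304 ≈ 25.81%


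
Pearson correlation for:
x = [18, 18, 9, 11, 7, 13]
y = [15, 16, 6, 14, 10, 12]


n=6, Σx=76, Σy=73, Σxy=992, Σx²=1068, Σy²=957
r = (6×992 - 76×73)/√((6×1068 - 76²)(6×957 - 73²))
= 404/√(632×413) = 404/√261016 ≈ 404/510.8972 ≈ 0.7908

r ≈ 0.7908


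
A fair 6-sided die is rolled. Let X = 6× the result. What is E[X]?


E[die] = (1+6)/2 = 7/2
E[X] = 6 × 7/2 = 21

E[X] = 21


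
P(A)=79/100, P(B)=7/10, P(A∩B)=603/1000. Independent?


P(A)×P(B) = 553/1000
P(A∩B) = 603/1000
Not equal → NOT independent

No, not independent


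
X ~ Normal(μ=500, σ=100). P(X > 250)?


z = (250-500)/100 = -2.5
P(X > 250) = 1 - P(Z ≤ -2.5) = 1 - 0.0062 = 0.9938

P(X > 250) ≈ 0.9938


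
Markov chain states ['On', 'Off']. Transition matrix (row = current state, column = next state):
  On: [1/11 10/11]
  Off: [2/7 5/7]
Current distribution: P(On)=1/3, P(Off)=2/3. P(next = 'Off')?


P(next=Off) = Σᵢ P(now=i)×P(i→Off)
= 1/3×10/11 + 2/3×5/7
= 10/33 + 10/21 = 60/77

P = 60/77 ≈ 0.7792


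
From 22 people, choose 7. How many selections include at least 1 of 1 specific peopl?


Complement: C(22,7) - C(21,7) = 170544 - 116280 = 54264

54264


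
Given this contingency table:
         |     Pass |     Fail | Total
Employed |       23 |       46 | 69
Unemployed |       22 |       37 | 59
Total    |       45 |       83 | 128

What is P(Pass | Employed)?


P(Pass | Employed) = 23/(23+46) = 23/69 = 1/3

P(Pass|Employed) = 1/3 ≈ 33.33%


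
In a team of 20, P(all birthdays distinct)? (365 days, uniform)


P(all different) = Π(365-i)/365 for i=0..19
= (365/365)×(364/365)×...×(346/365)
= 0.588562

P ≈ 0.5886 ≈ 58.86%


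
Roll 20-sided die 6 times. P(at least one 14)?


P(no 14)^6 = (19/20)^6 = 47045881/64000000
P(≥1) = 1 - 47045881/64000000 = 16954119/64000000

P = 16954119/64000000 ≈ 26.49%


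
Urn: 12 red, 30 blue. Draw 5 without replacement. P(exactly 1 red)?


Hypergeometric: C(12,1)×C(30,4)/C(42,5)
= 12×27405/850668 = 3915/10127

P(X=1) = 3915/10127 ≈ 38.66%


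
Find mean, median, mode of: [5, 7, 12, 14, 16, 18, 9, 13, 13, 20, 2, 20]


Sorted: [2, 5, 7, 9, 12, 13, 13, 14, 16, 18, 20, 20]
Mean = 149/12
Median = 13
Freq: {5: 1, 7: 1, 12: 1, 14: 1, 16: 1, 18: 1, 9: 1, 13: 2, 20: 2, 2: 1}
Mode: [13, 20]

Mean=149/12, Median=13, Mode=[13, 20]


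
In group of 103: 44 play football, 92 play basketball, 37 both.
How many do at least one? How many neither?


|A∪B| = 44+92-37 = 99
Neither = 103-99 = 4

At least one: 99; Neither: 4


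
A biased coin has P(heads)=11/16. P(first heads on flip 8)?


Geometric: P(X=8) = (1-p)^(k-1)×p = (5/16)^7×11/16 = 859375/4294967296

P(X=8) = 859375/4294967296 ≈ 0.02%


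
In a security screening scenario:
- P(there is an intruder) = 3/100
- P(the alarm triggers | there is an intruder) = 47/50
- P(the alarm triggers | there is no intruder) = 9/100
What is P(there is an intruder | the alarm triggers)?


Using Bayes' theorem:
P(A|B) = P(B|A)·P(A) / P(B)

P(the alarm triggers) = 47/50 × 3/100 + 9/100 × 97/100
= 141/5000 + 873/10000 = 231/2000

P(there is an intruder|the alarm triggers) = (141/5000) / (231/2000) = 94/385

P(there is an intruder|the alarm triggers) = 94/385 ≈ 24.42%


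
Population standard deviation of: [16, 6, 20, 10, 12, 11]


Mean = 75/6 = 25/2
  (16-25/2)²=49/4
  (6-25/2)²=169/4
  (20-25/2)²=225/4
  (10-25/2)²=25/4
  (12-25/2)²=1/4
  (11-25/2)²=9/4
Σ(x-μ)² = 239/2
σ² = (239/2)/6 = 239/12

σ = √(239/12) ≈ 4.4628


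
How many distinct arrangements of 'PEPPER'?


Letters: 6, freq: {'P': 3, 'E': 2, 'R': 1}
6!/(3!×2!×1!) = 720/12 = 60

60


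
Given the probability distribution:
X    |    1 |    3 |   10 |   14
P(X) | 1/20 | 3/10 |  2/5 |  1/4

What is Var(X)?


E[X] = 169/20
E[X²] = 367/4
Var(X) = E[X²] - (E[X])² = 367/4 - 28561/400 = 8139/400

Var(X) = 8139/400 ≈ 20.3475


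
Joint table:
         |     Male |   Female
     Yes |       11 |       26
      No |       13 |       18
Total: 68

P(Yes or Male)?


P(Yes∨Male) = P(Yes) + P(Male) - P(Yes∧Male)
= (37 + 24 - 11)/68 = 50/68 = 25/34

P = 25/34 ≈ 73.53%


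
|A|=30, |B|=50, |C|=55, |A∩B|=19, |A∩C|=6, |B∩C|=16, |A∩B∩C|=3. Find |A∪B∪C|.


|A∪B∪C| = 30+50+55-19-6-16+3 = 97

|A∪B∪C| = 97


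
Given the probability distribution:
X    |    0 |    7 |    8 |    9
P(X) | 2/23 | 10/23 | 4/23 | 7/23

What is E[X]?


E[X] = Σ x·P(X=x)
= (0)×(2/23) + (7)×(10/23) + (8)×(4/23) + (9)×(7/23)
= 165/23

E[X] = 165/23


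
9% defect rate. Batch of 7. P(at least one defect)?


P(all good) = (91/100)^7 = 51676101935731/100000000000000
P(≥1 defect) = 48323898064269/100000000000000

P = 48323898064269/100000000000000 ≈ 48.32%


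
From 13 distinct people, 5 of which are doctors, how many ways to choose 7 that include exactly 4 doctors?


Choose 4 of the 5 doctors and 3 of the other 8 people:
C(5,4)×C(8,3) = 5×56 = 280

280


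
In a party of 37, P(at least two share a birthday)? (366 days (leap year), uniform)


P(all different) = Π(366-i)/366 for i=0..36
= 0.152077
P(match) = 1 - 0.152077 = 0.847923

P ≈ 0.8479 ≈ 84.79%


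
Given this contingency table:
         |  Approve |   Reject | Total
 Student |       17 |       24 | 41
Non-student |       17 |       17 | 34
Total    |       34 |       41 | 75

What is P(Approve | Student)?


P(Approve | Student) = 17/(17+24) = 17/41

P(Approve|Student) = 17/41 ≈ 41.46%


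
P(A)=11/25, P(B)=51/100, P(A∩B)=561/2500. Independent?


P(A)×P(B) = 561/2500
P(A∩B) = 561/2500
Equal ✓ → Independent

Yes, independent


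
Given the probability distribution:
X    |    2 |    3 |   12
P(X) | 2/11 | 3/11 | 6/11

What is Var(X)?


E[X] = 85/11
E[X²] = 899/11
Var(X) = E[X²] - (E[X])² = 899/11 - 7225/121 = 2664/121

Var(X) = 2664/121 ≈ 22.0165


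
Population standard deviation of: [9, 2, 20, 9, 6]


Mean = 46/5
  (9-46/5)²=1/25
  (2-46/5)²=1296/25
  (20-46/5)²=2916/25
  (9-46/5)²=1/25
  (6-46/5)²=256/25
Σ(x-μ)² = 894/5
σ² = (894/5)/5 = 894/25

σ = √(894/25) ≈ 5.9800


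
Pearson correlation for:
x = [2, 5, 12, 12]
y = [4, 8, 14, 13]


n=4, Σx=31, Σy=39, Σxy=372, Σx²=317, Σy²=445
r = (4×372 - 31×39)/√((4×317 - 31²)(4×445 - 39²))
= 279/√(307×259) = 279/√79513 ≈ 279/281.9805 ≈ 0.9894

r ≈ 0.9894


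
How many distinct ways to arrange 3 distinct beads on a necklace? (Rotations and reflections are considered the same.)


Free circular arrangements: rotations and reflections both identified.
(n-1)!/2 = 2!/2 = 2/2 = 1

1


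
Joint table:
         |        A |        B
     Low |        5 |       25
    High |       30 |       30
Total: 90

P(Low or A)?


P(Low∨A) = P(Low) + P(A) - P(Low∧A)
= (30 + 35 - 5)/90 = 60/90 = 2/3

P = 2/3 ≈ 66.67%


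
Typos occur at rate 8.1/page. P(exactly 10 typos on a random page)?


Poisson(λ=8.1): P(X=10) = e^(-λ)×λ^k/k!
= e^(-8.1) × 8.1^10 / 10!
≈ 0.0003035391381 × 1215766545.91 / 3628800 ≈ 0.101696

P(X=10) ≈ 0.101696 ≈ 10.17%


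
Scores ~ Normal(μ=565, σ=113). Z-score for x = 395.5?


z = (x - μ)/σ = (395.5 - 565)/113 = -1.5

z = -1.5


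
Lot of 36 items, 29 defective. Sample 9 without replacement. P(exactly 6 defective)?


Hypergeometric: C(29,6)×C(7,3)/C(36,9)
= 475020×35/94143280 = 4095/23188

P(X=6) = 4095/23188 ≈ 17.66%


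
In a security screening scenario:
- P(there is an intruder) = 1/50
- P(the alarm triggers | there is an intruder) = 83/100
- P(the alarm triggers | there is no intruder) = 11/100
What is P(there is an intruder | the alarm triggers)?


Using Bayes' theorem:
P(A|B) = P(B|A)·P(A) / P(B)

P(the alarm triggers) = 83/100 × 1/50 + 11/100 × 49/50
= 83/5000 + 539/5000 = 311/2500

P(there is an intruder|the alarm triggers) = (83/5000) / (311/2500) = 83/622

P(there is an intruder|the alarm triggers) = 83/622 ≈ 13.34%


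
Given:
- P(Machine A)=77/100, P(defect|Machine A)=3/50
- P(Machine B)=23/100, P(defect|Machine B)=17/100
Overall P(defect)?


P(B) = Σ P(B|Aᵢ)×P(Aᵢ)
  3/50×77/100 = 231/5000
  17/100×23/100 = 391/10000
Sum = 853/10000

P(defect) = 853/10000 ≈ 8.53%


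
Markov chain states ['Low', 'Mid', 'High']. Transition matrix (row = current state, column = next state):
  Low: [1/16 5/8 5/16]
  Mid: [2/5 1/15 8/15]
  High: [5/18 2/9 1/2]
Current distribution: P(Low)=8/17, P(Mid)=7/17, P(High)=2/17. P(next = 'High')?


P(next=High) = Σᵢ P(now=i)×P(i→High)
= 8/17×5/16 + 7/17×8/15 + 2/17×1/2
= 5/34 + 56/255 + 1/17 = 217/510

P = 217/510 ≈ 0.4255


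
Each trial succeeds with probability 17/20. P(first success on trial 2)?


Geometric: P(X=2) = (1-p)^(k-1)×p = (3/20)^1×17/20 = 51/400

P(X=2) = 51/400 ≈ 12.75%


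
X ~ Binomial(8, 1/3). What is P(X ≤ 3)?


P(X ≤ 3) = Σ P(X=i) for i=0..3
P(X=0) = 256/6561
P(X=1) = 1024/6561
P(X=2) = 1792/6561
P(X=3) = 1792/6561
Sum = 4864/6561

P(X ≤ 3) = 4864/6561 ≈ 74.14%


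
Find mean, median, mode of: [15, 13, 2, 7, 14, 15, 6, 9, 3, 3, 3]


Sorted: [2, 3, 3, 3, 6, 7, 9, 13, 14, 15, 15]
Mean = 90/11
Median = 7
Freq: {15: 2, 13: 1, 2: 1, 7: 1, 14: 1, 6: 1, 9: 1, 3: 3}
Mode: [3]

Mean=90/11, Median=7, Mode=3


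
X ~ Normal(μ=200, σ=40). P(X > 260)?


z = (260-200)/40 = 1.5
P(X > 260) = 1 - P(Z ≤ 1.5) = 1 - 0.9332 = 0.0668

P(X > 260) ≈ 0.0668


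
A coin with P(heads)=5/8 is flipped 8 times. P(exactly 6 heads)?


Binomial: P(X=6) = C(8,6)×p^6×(1-p)^2
= 28 × 15625/262144 × 9/64 = 984375/4194304

P(X=6) = 984375/4194304 ≈ 23.47%


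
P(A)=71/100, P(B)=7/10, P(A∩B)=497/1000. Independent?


P(A)×P(B) = 497/1000
P(A∩B) = 497/1000
Equal ✓ → Independent

Yes, independent


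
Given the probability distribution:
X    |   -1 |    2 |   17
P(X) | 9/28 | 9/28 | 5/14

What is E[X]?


E[X] = Σ x·P(X=x)
= (-1)×(9/28) + (2)×(9/28) + (17)×(5/14)
= 179/28

E[X] = 179/28


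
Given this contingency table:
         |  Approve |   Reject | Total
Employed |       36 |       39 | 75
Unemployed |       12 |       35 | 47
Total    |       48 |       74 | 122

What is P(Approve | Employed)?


P(Approve | Employed) = 36/(36+39) = 36/75 = 12/25

P(Approve|Employed) = 12/25 ≈ 48.00%


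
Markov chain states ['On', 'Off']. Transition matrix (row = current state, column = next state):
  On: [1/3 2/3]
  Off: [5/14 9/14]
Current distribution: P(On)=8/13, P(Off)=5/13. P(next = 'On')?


P(next=On) = Σᵢ P(now=i)×P(i→On)
= 8/13×1/3 + 5/13×5/14
= 8/39 + 25/182 = 187/546

P = 187/546 ≈ 0.3425


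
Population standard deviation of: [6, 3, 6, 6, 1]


Mean = 22/5
  (6-22/5)²=64/25
  (3-22/5)²=49/25
  (6-22/5)²=64/25
  (6-22/5)²=64/25
  (1-22/5)²=289/25
Σ(x-μ)² = 106/5
σ² = (106/5)/5 = 106/25

σ = √(106/25) ≈ 2.0591


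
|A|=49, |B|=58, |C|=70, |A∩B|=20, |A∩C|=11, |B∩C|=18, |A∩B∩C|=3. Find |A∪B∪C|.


|A∪B∪C| = 49+58+70-20-11-18+3 = 131

|A∪B∪C| = 131


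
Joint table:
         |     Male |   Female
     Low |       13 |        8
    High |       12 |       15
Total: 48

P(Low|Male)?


P(Low|Male) = 13/(13+12) = 13/25

P = 13/25 ≈ 52.00%


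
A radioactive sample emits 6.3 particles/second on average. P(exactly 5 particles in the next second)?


Poisson(λ=6.3): P(X=5) = e^(-λ)×λ^k/k!
= e^(-6.3) × 6.3^5 / 5!
≈ 0.001836304777 × 9924.36543 / 120 ≈ 0.151868

P(X=5) ≈ 0.151868 ≈ 15.19%


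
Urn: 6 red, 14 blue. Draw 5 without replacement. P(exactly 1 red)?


Hypergeometric: C(6,1)×C(14,4)/C(20,5)
= 6×1001/15504 = 1001/2584

P(X=1) = 1001/2584 ≈ 38.74%


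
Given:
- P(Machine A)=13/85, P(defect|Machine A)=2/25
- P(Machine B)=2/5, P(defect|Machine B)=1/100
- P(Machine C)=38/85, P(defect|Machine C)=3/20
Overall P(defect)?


P(B) = Σ P(B|Aᵢ)×P(Aᵢ)
  2/25×13/85 = 26/2125
  1/100×2/5 = 1/250
  3/20×38/85 = 57/850
Sum = 177/2125

P(defect) = 177/2125 ≈ 8.33%


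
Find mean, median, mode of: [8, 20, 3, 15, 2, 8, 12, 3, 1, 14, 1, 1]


Sorted: [1, 1, 1, 2, 3, 3, 8, 8, 12, 14, 15, 20]
Mean = 88/12 = 22/3
Median = 11/2
Freq: {8: 2, 20: 1, 3: 2, 15: 1, 2: 1, 12: 1, 1: 3, 14: 1}
Mode: [1]

Mean=22/3, Median=11/2, Mode=1


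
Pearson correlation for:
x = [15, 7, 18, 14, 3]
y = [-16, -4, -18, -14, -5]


n=5, Σx=57, Σy=-57, Σxy=-803, Σx²=803, Σy²=817
r = (5×(-803) - 57×(-57))/√((5×803 - 57²)(5×817 - (-57)²))
= -766/√(766×836) = -766/√640376 ≈ -766/800.2350 ≈ -0.9572

r ≈ -0.9572


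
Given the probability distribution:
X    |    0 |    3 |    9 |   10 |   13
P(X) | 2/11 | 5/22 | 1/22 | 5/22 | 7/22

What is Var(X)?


E[X] = 15/2
E[X²] = 1809/22
Var(X) = E[X²] - (E[X])² = 1809/22 - 225/4 = 1143/44

Var(X) = 1143/44 ≈ 25.9773


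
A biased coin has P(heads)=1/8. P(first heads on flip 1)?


Geometric: P(X=1) = (1-p)^(k-1)×p = (7/8)^0×1/8 = 1/8

P(X=1) = 1/8 ≈ 12.50%


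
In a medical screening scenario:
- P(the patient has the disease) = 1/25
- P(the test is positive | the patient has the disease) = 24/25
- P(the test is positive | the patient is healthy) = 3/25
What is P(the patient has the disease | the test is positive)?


Using Bayes' theorem:
P(A|B) = P(B|A)·P(A) / P(B)

P(the test is positive) = 24/25 × 1/25 + 3/25 × 24/25
= 24/625 + 72/625 = 96/625

P(the patient has the disease|the test is positive) = (24/625) / (96/625) = 1/4

P(the patient has the disease|the test is positive) = 1/4 ≈ 25.00%


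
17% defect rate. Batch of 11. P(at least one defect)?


P(all good) = (83/100)^11 = 1287831418538085836267/10000000000000000000000
P(≥1 defect) = 8712168581461914163733/10000000000000000000000

P = 8712168581461914163733/10000000000000000000000 ≈ 87.12%


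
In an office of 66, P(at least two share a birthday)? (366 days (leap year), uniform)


P(all different) = Π(366-i)/366 for i=0..65
= 0.001939
P(match) = 1 - 0.001939 = 0.998061

P ≈ 0.9981 ≈ 99.81%


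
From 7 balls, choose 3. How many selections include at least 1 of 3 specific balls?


Complement: C(7,3) - C(4,3) = 35 - 4 = 31

31


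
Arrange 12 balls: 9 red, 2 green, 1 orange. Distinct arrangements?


12!/(9!×2!×1!) = 660

660


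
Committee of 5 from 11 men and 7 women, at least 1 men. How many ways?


Count by #men:
  1M,4W: C(11,1)×C(7,4)=385
  2M,3W: C(11,2)×C(7,3)=1925
  3M,2W: C(11,3)×C(7,2)=3465
  4M,1W: C(11,4)×C(7,1)=2310
  5M,0W: C(11,5)×C(7,0)=462
Total = 8547

8547


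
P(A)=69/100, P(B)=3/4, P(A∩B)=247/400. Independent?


P(A)×P(B) = 207/400
P(A∩B) = 247/400
Not equal → NOT independent

No, not independent


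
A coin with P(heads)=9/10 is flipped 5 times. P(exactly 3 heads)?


Binomial: P(X=3) = C(5,3)×p^3×(1-p)^2
= 10 × 729/1000 × 1/100 = 729/10000

P(X=3) = 729/10000 ≈ 7.29%


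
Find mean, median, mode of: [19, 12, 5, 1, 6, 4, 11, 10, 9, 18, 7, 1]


Sorted: [1, 1, 4, 5, 6, 7, 9, 10, 11, 12, 18, 19]
Mean = 103/12
Median = 8
Freq: {19: 1, 12: 1, 5: 1, 1: 2, 6: 1, 4: 1, 11: 1, 10: 1, 9: 1, 18: 1, 7: 1}
Mode: [1]

Mean=103/12, Median=8, Mode=1


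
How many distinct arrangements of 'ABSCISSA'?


Letters: 8, freq: {'A': 2, 'B': 1, 'S': 3, 'C': 1, 'I': 1}
8!/(2!×1!×3!×1!×1!) = 40320/12 = 3360

3360


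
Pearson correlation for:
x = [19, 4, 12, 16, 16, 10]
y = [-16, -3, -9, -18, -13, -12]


n=6, Σx=77, Σy=-71, Σxy=-1040, Σx²=1133, Σy²=983
r = (6×(-1040) - 77×(-71))/√((6×1133 - 77²)(6×983 - (-71)²))
= -773/√(869×857) = -773/√744733 ≈ -773/862.9791 ≈ -0.8957

r ≈ -0.8957


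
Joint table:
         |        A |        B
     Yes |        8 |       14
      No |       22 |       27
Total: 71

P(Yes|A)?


P(Yes|A) = 8/(8+22) = 8/30 = 4/15

P = 4/15 ≈ 26.67%


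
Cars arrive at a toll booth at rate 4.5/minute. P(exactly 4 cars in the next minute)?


Poisson(λ=4.5): P(X=4) = e^(-λ)×λ^k/k!
= e^(-4.5) × 4.5^4 / 4!
≈ 0.01110899654 × 410.0625 / 24 ≈ 0.189808

P(X=4) ≈ 0.189808 ≈ 18.98%


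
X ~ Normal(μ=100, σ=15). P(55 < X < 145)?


z₁=(55-100)/15=-3.0, z₂=(145-100)/15=3.0
P = Φ(3.0) - Φ(-3.0) = 0.998650 - 0.001350 = 0.997300 ≈ 0.9973

P(55 < X < 145) ≈ 0.9973


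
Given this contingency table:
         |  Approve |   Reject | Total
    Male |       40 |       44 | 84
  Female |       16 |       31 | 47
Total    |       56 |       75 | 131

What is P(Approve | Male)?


P(Approve | Male) = 40/(40+44) = 40/84 = 10/21

P(Approve|Male) = 10/21 ≈ 47.62%


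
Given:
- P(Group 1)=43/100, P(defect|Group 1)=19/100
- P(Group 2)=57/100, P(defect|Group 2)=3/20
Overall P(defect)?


P(B) = Σ P(B|Aᵢ)×P(Aᵢ)
  19/100×43/100 = 817/10000
  3/20×57/100 = 171/2000
Sum = 209/1250

P(defect) = 209/1250 ≈ 16.72%


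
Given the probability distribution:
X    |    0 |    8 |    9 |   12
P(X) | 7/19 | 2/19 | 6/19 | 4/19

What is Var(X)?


E[X] = 118/19
E[X²] = 1190/19
Var(X) = E[X²] - (E[X])² = 1190/19 - 13924/361 = 8686/361

Var(X) = 8686/361 ≈ 24.0609


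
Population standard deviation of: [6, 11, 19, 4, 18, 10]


Mean = 68/6 = 34/3
  (6-34/3)²=256/9
  (11-34/3)²=1/9
  (19-34/3)²=529/9
  (4-34/3)²=484/9
  (18-34/3)²=400/9
  (10-34/3)²=16/9
Σ(x-μ)² = 562/3
σ² = (562/3)/6 = 281/9

σ = √(281/9) ≈ 5.5877


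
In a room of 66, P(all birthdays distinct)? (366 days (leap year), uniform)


P(all different) = Π(366-i)/366 for i=0..65
= (366/366)×(365/366)×...×(301/366)
= 0.001939

P ≈ 0.0019 ≈ 0.19%


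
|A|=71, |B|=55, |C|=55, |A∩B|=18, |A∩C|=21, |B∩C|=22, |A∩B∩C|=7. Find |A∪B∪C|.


|A∪B∪C| = 71+55+55-18-21-22+7 = 127

|A∪B∪C| = 127


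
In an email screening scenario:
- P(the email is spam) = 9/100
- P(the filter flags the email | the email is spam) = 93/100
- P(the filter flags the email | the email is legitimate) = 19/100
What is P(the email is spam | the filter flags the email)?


Using Bayes' theorem:
P(A|B) = P(B|A)·P(A) / P(B)

P(the filter flags the email) = 93/100 × 9/100 + 19/100 × 91/100
= 837/10000 + 1729/10000 = 1283/5000

P(the email is spam|the filter flags the email) = (837/10000) / (1283/5000) = 837/2566

P(the email is spam|the filter flags the email) = 837/2566 ≈ 32.62%


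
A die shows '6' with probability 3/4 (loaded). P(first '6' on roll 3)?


Geometric: P(X=3) = (1-p)^(k-1)×p = (1/4)^2×3/4 = 3/64

P(X=3) = 3/64 ≈ 4.69%


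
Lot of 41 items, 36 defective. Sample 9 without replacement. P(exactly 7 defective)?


Hypergeometric: C(36,7)×C(5,2)/C(41,9)
= 8347680×10/350343565 = 89280/374699

P(X=7) = 89280/374699 ≈ 23.83%


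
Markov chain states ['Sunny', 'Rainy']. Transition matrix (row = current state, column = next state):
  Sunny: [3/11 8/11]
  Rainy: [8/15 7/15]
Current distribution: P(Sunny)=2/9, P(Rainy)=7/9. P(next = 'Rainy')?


P(next=Rainy) = Σᵢ P(now=i)×P(i→Rainy)
= 2/9×8/11 + 7/9×7/15
= 16/99 + 49/135 = 779/1485

P = 779/1485 ≈ 0.5246


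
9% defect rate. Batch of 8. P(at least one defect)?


P(all good) = (91/100)^8 = 4702525276151521/10000000000000000
P(≥1 defect) = 5297474723848479/10000000000000000

P = 5297474723848479/10000000000000000 ≈ 52.97%


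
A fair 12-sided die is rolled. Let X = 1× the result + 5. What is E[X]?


E[die] = (1+12)/2 = 13/2
E[X] = 1×13/2 + 5 = 23/2

E[X] = 23/2


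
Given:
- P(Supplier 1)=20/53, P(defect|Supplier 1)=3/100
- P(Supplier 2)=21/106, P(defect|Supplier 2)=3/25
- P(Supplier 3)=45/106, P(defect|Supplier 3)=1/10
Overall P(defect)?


P(B) = Σ P(B|Aᵢ)×P(Aᵢ)
  3/100×20/53 = 3/265
  3/25×21/106 = 63/2650
  1/10×45/106 = 9/212
Sum = 411/5300

P(defect) = 411/5300 ≈ 7.75%


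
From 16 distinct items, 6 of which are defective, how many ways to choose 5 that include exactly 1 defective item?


Choose 1 of the 6 defective items and 4 of the other 10 items:
C(6,1)×C(10,4) = 6×210 = 1260

1260


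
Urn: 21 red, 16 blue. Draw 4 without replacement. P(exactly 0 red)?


Hypergeometric: C(21,0)×C(16,4)/C(37,4)
= 1×1820/66045 = 52/1887

P(X=0) = 52/1887 ≈ 2.76%


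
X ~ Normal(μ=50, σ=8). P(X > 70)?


z = (70-50)/8 = 2.5
P(X > 70) = 1 - P(Z ≤ 2.5) = 1 - 0.9938 = 0.0062

P(X > 70) ≈ 0.0062


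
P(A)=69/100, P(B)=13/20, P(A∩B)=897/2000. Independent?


P(A)×P(B) = 897/2000
P(A∩B) = 897/2000
Equal ✓ → Independent

Yes, independent


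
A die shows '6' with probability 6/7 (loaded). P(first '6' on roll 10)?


Geometric: P(X=10) = (1-p)^(k-1)×p = (1/7)^9×6/7 = 6/282475249

P(X=10) = 6/282475249 ≈ 0.00%


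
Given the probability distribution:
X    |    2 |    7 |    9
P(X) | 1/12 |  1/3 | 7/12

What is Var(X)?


E[X] = 31/4
E[X²] = 767/12
Var(X) = E[X²] - (E[X])² = 767/12 - 961/16 = 185/48

Var(X) = 185/48 ≈ 3.8542


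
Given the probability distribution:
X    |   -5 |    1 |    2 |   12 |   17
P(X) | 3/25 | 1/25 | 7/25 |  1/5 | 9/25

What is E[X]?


E[X] = Σ x·P(X=x)
= (-5)×(3/25) + (1)×(1/25) + (2)×(7/25) + (12)×(1/5) + (17)×(9/25)
= 213/25

E[X] = 213/25


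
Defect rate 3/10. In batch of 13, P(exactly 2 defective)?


Binomial: P(X=2) = C(13,2)×p^2×(1-p)^11
= 78 × 9/100 × 1977326743/100000000000 = 694041686793/5000000000000

P(X=2) = 694041686793/5000000000000 ≈ 13.88%


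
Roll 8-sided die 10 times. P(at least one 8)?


P(no 8)^10 = (7/8)^10 = 282475249/1073741824
P(≥1) = 1 - 282475249/1073741824 = 791266575/1073741824

P = 791266575/1073741824 ≈ 73.69%


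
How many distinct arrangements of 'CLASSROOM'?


Letters: 9, freq: {'C': 1, 'L': 1, 'A': 1, 'S': 2, 'R': 1, 'O': 2, 'M': 1}
9!/(1!×1!×1!×2!×1!×2!×1!) = 362880/4 = 90720

90720


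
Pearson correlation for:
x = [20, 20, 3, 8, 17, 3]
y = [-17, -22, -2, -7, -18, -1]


n=6, Σx=71, Σy=-67, Σxy=-1151, Σx²=1171, Σy²=1151
r = (6×(-1151) - 71×(-67))/√((6×1171 - 71²)(6×1151 - (-67)²))
= -2149/√(1985×2417) = -2149/√4797745 ≈ -2149/2190.3755 ≈ -0.9811

r ≈ -0.9811


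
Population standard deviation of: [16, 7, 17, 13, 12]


Mean = 65/5 = 13
  (16-13)²=9
  (7-13)²=36
  (17-13)²=16
  (13-13)²=0
  (12-13)²=1
Σ(x-μ)² = 62
σ² = 62/5

σ = √(62/5) ≈ 3.5214


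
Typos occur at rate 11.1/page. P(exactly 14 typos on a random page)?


Poisson(λ=11.1): P(X=14) = e^(-λ)×λ^k/k!
= e^(-11.1) × 11.1^14 / 14!
≈ 1.511232382e-05 × 4.31044098048e+14 / 87178291200 ≈ 0.074721

P(X=14) ≈ 0.074721 ≈ 7.47%


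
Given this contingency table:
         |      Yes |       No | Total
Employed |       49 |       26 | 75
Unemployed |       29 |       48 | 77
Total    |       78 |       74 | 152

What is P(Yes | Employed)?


P(Yes | Employed) = 49/(49+26) = 49/75

P(Yes|Employed) = 49/75 ≈ 65.33%


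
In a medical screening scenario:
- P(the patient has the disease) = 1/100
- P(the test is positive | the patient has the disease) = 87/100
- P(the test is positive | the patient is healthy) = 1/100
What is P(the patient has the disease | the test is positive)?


Using Bayes' theorem:
P(A|B) = P(B|A)·P(A) / P(B)

P(the test is positive) = 87/100 × 1/100 + 1/100 × 99/100
= 87/10000 + 99/10000 = 93/5000

P(the patient has the disease|the test is positive) = (87/10000) / (93/5000) = 29/62

P(the patient has the disease|the test is positive) = 29/62 ≈ 46.77%
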